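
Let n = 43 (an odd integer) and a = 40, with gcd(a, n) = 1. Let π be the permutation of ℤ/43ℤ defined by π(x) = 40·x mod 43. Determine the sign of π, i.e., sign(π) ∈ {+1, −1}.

+1

Trace 24: π^k(24) = [24, 14, 1, 40, 9, 16, 38] for k=0..6.
Cycle lengths of π_40 on ℤ/43ℤ: [21, 21, 1]; 3 cycles in total.
sign(π) = (−1)^{n − #cycles} = (−1)^{43−3} = (−1)^40 = +1.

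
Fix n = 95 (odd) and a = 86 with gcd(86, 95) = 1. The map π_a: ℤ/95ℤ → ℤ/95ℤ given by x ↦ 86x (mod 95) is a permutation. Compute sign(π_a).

-1

Start at x=51: 51 → 16 → 46 → 61 → 21 → 1 → 86 → … (one orbit).
Decompose π into cycles: lengths [18, 18, 18, 18, 18, 1, 1, 1, 1, 1] (10 cycles, including the fixed point 0).
With 10 cycles on 95 points, sign = (−1)^{95−10} = -1.
Via Zolotarev, sign(π_{86}) = (86|95) = -1.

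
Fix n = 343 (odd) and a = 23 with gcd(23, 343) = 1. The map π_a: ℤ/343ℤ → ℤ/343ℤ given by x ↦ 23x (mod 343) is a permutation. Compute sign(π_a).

+1

Orbit of 317 under x↦23x: [317, 88, 309, 247, 193, 323, 226]… (length divides ord_343(23)).
Cycle type of π: 147×2 + 21×2 + 3×2 + 1; total 7 cycles.
n − c = 343 − 7 = 336; sign = (−1)^336 = +1.
Via Zolotarev, sign(π_{23}) = (23|343) = +1.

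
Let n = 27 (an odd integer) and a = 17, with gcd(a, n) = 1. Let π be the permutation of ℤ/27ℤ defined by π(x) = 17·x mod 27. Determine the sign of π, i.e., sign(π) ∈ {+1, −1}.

Trace 1: π^k(1) = [1, 17, 19, 26, 10, 8] for k=0..5.
Decompose π into cycles: lengths [6, 6, 6, 2, 2, 2, 2, 1] (8 cycles, including the fixed point 0).
n − c = 27 − 8 = 19; sign = (−1)^19 = -1.
Zolotarev: (17|27) = -1, matching the cycle-count sign.

-1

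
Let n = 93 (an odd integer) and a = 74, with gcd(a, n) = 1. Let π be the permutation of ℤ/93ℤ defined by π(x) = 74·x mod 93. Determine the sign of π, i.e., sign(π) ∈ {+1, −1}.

Start at x=19: 19 → 11 → 70 → 65 → 67 → 29 → 7 → … (one orbit).
Decompose π into cycles: lengths [30, 30, 30, 2, 1] (5 cycles, including the fixed point 0).
Σ(ℓ_i−1) = 93−5 = 88; sign = (−1)^88 = +1.
(74|93)_J = +1 (Zolotarev's lemma cross-check).

+1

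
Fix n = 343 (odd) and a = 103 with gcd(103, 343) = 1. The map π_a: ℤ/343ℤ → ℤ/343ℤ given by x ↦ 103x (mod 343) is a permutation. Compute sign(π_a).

-1

Start at x=101: 101 → 113 → 320 → 32 → 209 → 261 → 129 → … (one orbit).
Cycle lengths of π_103 on ℤ/343ℤ: [294, 42, 6, 1]; 4 cycles in total.
Σ(ℓ_i−1) = 343−4 = 339; sign = (−1)^339 = -1.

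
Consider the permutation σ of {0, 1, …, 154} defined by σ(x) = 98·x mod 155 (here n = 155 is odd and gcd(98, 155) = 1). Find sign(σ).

-1

Trace 98: π^k(98) = [98, 149, 32, 36, 118, 94, 67] for k=0..6.
Cycle type of π: 12×10 + 4 + 3×10 + 1; total 22 cycles.
Σ(ℓ_i−1) = 155−22 = 133; sign = (−1)^133 = -1.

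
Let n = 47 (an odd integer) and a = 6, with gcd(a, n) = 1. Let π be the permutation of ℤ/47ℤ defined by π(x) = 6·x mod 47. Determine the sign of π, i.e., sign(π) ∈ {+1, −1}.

+1

Trace 2: π^k(2) = [2, 12, 25, 9, 7, 42, 17] for k=0..6.
Cycle type of π: 23×2 + 1; total 3 cycles.
sign(π) = (−1)^{n − #cycles} = (−1)^{47−3} = (−1)^44 = +1.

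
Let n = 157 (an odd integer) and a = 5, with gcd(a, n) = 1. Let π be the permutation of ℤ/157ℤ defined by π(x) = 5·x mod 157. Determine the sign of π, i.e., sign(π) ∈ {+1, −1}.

-1

Trace 39: π^k(39) = [39, 38, 33, 8, 40, 43, 58] for k=0..6.
Cycle lengths of π_5 on ℤ/157ℤ: [156, 1]; 2 cycles in total.
With 2 cycles on 157 points, sign = (−1)^{157−2} = -1.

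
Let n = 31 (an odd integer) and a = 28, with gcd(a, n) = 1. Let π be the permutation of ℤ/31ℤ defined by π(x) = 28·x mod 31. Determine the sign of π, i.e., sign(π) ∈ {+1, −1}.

Start at x=16: 16 → 14 → 20 → 2 → 25 → 18 → 8 → … (one orbit).
3 cycles of lengths [15, 15, 1].
31 − 3 = 28 transpositions; sign(π) = (−1)^28 = +1.

+1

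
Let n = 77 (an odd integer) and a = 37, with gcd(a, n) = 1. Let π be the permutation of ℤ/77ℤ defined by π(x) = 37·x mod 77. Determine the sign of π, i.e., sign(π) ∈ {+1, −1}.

Trace 37: π^k(37) = [37, 60, 64, 58, 67, 15, 16] for k=0..6.
9 cycles of lengths [15, 15, 15, 15, 5, 5, 3, 3, 1].
n − c = 77 − 9 = 68; sign = (−1)^68 = +1.
The Jacobi symbol (37|77) = +1 (Zolotarev) agrees.

+1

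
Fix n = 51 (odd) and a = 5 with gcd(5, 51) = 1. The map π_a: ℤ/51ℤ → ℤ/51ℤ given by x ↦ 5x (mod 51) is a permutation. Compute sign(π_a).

Start at x=13: 13 → 14 → 19 → 44 → 16 → 29 → 43 → … (one orbit).
π_5 has 5 disjoint cycles with lengths [16, 16, 16, 2, 1] on {0,…,50}.
51 − 5 = 46 transpositions; sign(π) = (−1)^46 = +1.
Zolotarev: (5|51) = +1, matching the cycle-count sign.

+1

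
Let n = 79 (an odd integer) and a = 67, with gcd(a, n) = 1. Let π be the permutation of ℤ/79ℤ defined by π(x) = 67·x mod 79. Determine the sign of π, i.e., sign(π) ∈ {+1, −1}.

+1

Start at x=46: 46 → 1 → 67 → 65 → 10 → 38 → 18 → … (one orbit).
π_67 has 7 disjoint cycles with lengths [13, 13, 13, 13, 13, 13, 1] on {0,…,78}.
79 − 7 = 72 transpositions; sign(π) = (−1)^72 = +1.
Zolotarev: (67|79) = +1, matching the cycle-count sign.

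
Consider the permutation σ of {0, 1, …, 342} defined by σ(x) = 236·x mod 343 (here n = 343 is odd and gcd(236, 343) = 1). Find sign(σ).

Trace 191: π^k(191) = [191, 143, 134, 68, 270, 265, 114] for k=0..6.
π_236 has 4 disjoint cycles with lengths [294, 42, 6, 1] on {0,…,342}.
n − c = 343 − 4 = 339; sign = (−1)^339 = -1.
(236|343)_J = -1 (Zolotarev's lemma cross-check).

-1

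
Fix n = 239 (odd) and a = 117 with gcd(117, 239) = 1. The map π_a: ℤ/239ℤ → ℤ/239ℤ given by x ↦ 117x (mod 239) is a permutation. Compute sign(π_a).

Orbit of 25 under x↦117x: [25, 57, 216, 177, 155, 210, 192]… (length divides ord_239(117)).
The orbit structure of x ↦ 117x mod 239: 2 orbits of sizes [238, 1].
n − c = 239 − 2 = 237; sign = (−1)^237 = -1.
The Jacobi symbol (117|239) = -1 (Zolotarev) agrees.

-1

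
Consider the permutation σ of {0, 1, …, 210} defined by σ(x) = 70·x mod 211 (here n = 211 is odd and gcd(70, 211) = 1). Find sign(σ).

Orbit of 151 under x↦70x: [151, 20, 134, 96, 179, 81, 184]… (length divides ord_211(70)).
Decompose π into cycles: lengths [105, 105, 1] (3 cycles, including the fixed point 0).
211 − 3 = 208 transpositions; sign(π) = (−1)^208 = +1.
Zolotarev: (70|211) = +1, matching the cycle-count sign.

+1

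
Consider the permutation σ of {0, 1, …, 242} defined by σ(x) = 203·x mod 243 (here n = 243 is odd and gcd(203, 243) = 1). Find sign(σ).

Orbit of 208 under x↦203x: [208, 185, 133, 26, 175, 47, 64]… (length divides ord_243(203)).
The orbit structure of x ↦ 203x mod 243: 6 orbits of sizes [162, 54, 18, 6, 2, 1].
n − c = 243 − 6 = 237; sign = (−1)^237 = -1.

-1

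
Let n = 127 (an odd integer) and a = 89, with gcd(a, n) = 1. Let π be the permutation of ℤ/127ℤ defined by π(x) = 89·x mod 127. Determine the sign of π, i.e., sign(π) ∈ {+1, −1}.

-1

Orbit of 20 under x↦89x: [20, 2, 51, 94, 111, 100, 10]… (length divides ord_127(89)).
4 cycles of lengths [42, 42, 42, 1].
Σ(ℓ_i−1) = 127−4 = 123; sign = (−1)^123 = -1.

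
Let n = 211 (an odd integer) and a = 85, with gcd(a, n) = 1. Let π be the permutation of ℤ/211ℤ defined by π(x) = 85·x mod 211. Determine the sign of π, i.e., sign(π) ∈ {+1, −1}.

-1

Orbit of 12 under x↦85x: [12, 176, 190, 114, 195, 117, 28]… (length divides ord_211(85)).
Cycle type of π: 210 + 1; total 2 cycles.
2 cycles on 211: each ℓ→(−1)^(ℓ−1), product (−1)^209 = -1.
The Jacobi symbol (85|211) = -1 (Zolotarev) agrees.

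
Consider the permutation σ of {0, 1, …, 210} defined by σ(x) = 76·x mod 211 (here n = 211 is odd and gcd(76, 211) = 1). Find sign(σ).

Trace 114: π^k(114) = [114, 13, 144, 183, 193, 109, 55] for k=0..6.
Cycle lengths of π_76 on ℤ/211ℤ: [35, 35, 35, 35, 35, 35, 1]; 7 cycles in total.
n − c = 211 − 7 = 204; sign = (−1)^204 = +1.

+1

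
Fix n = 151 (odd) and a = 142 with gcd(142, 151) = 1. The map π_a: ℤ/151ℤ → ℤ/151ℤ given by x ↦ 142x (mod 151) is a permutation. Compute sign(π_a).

Start at x=68: 68 → 143 → 72 → 107 → 94 → 60 → 64 → … (one orbit).
4 cycles of lengths [50, 50, 50, 1].
151 − 4 = 147 transpositions; sign(π) = (−1)^147 = -1.
Check: (142/151) = -1 by Zolotarev.

-1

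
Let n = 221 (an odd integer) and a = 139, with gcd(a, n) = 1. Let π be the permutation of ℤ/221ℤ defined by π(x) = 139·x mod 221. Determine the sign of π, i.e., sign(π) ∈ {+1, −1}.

-1

Trace 100: π^k(100) = [100, 198, 118, 48, 42, 92, 191] for k=0..6.
The orbit structure of x ↦ 139x mod 221: 10 orbits of sizes [48, 48, 48, 48, 16, 3, 3, 3, 3, 1].
With 10 cycles on 221 points, sign = (−1)^{221−10} = -1.
Zolotarev: (139|221) = -1, matching the cycle-count sign.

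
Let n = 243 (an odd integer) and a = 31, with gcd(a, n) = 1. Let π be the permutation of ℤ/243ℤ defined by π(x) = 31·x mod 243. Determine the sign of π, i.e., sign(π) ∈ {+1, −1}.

Trace 43: π^k(43) = [43, 118, 13, 160, 100, 184, 115] for k=0..6.
π_31 has 11 disjoint cycles with lengths [81, 81, 27, 27, 9, 9, 3, 3, 1, 1, 1] on {0,…,242}.
243 − 11 = 232 transpositions; sign(π) = (−1)^232 = +1.
The Jacobi symbol (31|243) = +1 (Zolotarev) agrees.

+1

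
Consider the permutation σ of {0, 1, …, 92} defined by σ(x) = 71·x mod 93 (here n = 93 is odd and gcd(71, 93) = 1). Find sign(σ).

-1

Start at x=5: 5 → 76 → 2 → 49 → 38 → 1 → 71 → … (one orbit).
π_71 has 6 disjoint cycles with lengths [30, 30, 15, 15, 2, 1] on {0,…,92}.
93 − 6 = 87 transpositions; sign(π) = (−1)^87 = -1.
The Jacobi symbol (71|93) = -1 (Zolotarev) agrees.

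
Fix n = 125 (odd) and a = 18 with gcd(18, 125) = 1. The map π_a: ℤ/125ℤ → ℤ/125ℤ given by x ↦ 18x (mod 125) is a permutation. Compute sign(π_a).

Orbit of 18 under x↦18x: [18, 74, 82, 101, 68, 99, 32]… (length divides ord_125(18)).
Decompose π into cycles: lengths [20, 20, 20, 20, 20, 4, 4, 4, 4, 4, 4, 1] (12 cycles, including the fixed point 0).
With 12 cycles on 125 points, sign = (−1)^{125−12} = -1.

-1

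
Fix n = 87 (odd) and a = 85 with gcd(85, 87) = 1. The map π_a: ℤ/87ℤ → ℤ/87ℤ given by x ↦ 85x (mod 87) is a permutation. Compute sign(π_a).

Trace 73: π^k(73) = [73, 28, 31, 25, 37, 13, 61] for k=0..6.
6 cycles of lengths [28, 28, 28, 1, 1, 1].
With 6 cycles on 87 points, sign = (−1)^{87−6} = -1.

-1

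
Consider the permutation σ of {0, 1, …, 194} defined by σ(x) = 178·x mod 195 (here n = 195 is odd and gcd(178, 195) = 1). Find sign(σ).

Trace 157: π^k(157) = [157, 61, 133, 79, 22, 16, 118] for k=0..6.
Cycle lengths of π_178 on ℤ/195ℤ: [12, 12, 12, 12, 12, 12, 12, 12, 12, 12, 12, 12, 4, 4, 4, 3, 3, 3, 3, 3, 3, 3, 3, 3, 3, 3, 3, 1, 1, 1]; 30 cycles in total.
30 cycles on 195: each ℓ→(−1)^(ℓ−1), product (−1)^165 = -1.
Zolotarev: (178|195) = -1, matching the cycle-count sign.

-1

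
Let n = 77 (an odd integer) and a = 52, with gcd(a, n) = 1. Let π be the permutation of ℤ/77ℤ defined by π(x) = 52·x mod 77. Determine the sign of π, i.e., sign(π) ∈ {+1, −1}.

+1

Start at x=13: 13 → 60 → 40 → 1 → 52 → 9 → 6 → … (one orbit).
π_52 has 5 disjoint cycles with lengths [30, 30, 10, 6, 1] on {0,…,76}.
77 − 5 = 72 transpositions; sign(π) = (−1)^72 = +1.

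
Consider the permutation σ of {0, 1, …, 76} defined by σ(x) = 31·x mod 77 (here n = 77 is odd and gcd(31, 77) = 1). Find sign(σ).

-1

Orbit of 47 under x↦31x: [47, 71, 45, 9, 48, 25, 5]… (length divides ord_77(31)).
Decompose π into cycles: lengths [30, 30, 6, 5, 5, 1] (6 cycles, including the fixed point 0).
6 cycles on 77: each ℓ→(−1)^(ℓ−1), product (−1)^71 = -1.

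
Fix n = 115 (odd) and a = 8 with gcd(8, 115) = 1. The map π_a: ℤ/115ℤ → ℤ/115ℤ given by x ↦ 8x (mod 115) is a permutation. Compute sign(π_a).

-1

Trace 31: π^k(31) = [31, 18, 29, 2, 16, 13, 104] for k=0..6.
Decompose π into cycles: lengths [44, 44, 11, 11, 4, 1] (6 cycles, including the fixed point 0).
With 6 cycles on 115 points, sign = (−1)^{115−6} = -1.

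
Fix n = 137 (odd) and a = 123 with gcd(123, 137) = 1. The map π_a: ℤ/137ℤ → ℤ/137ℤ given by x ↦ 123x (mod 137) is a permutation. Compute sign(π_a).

+1

Start at x=59: 59 → 133 → 56 → 38 → 16 → 50 → 122 → … (one orbit).
Cycle type of π: 17×8 + 1; total 9 cycles.
137 − 9 = 128 transpositions; sign(π) = (−1)^128 = +1.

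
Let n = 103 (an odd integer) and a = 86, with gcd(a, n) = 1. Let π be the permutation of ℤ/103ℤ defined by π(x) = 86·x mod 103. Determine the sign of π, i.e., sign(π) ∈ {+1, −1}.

-1

Start at x=20: 20 → 72 → 12 → 2 → 69 → 63 → 62 → … (one orbit).
2 cycles of lengths [102, 1].
Σ(ℓ_i−1) = 103−2 = 101; sign = (−1)^101 = -1.
The Jacobi symbol (86|103) = -1 (Zolotarev) agrees.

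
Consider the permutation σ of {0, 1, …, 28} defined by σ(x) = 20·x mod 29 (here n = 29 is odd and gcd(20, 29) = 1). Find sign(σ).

Trace 20: π^k(20) = [20, 23, 25, 7, 24, 16, 1] for k=0..6.
5 cycles of lengths [7, 7, 7, 7, 1].
With 5 cycles on 29 points, sign = (−1)^{29−5} = +1.
(20|29)_J = +1 (Zolotarev's lemma cross-check).

+1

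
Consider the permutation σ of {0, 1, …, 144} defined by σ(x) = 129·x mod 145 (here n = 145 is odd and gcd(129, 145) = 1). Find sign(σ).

Orbit of 1 under x↦129x: [1, 129, 111, 109, 141, 64, 136]… (length divides ord_145(129)).
Decompose π into cycles: lengths [14, 14, 14, 14, 14, 14, 14, 14, 14, 14, 2, 2, 1] (13 cycles, including the fixed point 0).
n − c = 145 − 13 = 132; sign = (−1)^132 = +1.
(129|145)_J = +1 (Zolotarev's lemma cross-check).

+1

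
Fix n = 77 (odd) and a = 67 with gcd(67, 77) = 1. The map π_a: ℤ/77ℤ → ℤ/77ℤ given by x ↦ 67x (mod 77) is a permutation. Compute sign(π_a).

Orbit of 1 under x↦67x: [1, 67, 23]… (length divides ord_77(67)).
33 cycles of lengths [3, 3, 3, 3, 3, 3, 3, 3, 3, 3, 3, 3, 3, 3, 3, 3, 3, 3, 3, 3, 3, 3, 1, 1, 1, 1, 1, 1, 1, 1, 1, 1, 1].
With 33 cycles on 77 points, sign = (−1)^{77−33} = +1.
Zolotarev: (67|77) = +1, matching the cycle-count sign.

+1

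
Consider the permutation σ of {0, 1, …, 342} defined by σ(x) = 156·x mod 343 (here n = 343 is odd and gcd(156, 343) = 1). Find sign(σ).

Start at x=65: 65 → 193 → 267 → 149 → 263 → 211 → 331 → … (one orbit).
Cycle type of π: 147×2 + 21×2 + 3×2 + 1; total 7 cycles.
sign(π) = (−1)^{n − #cycles} = (−1)^{343−7} = (−1)^336 = +1.

+1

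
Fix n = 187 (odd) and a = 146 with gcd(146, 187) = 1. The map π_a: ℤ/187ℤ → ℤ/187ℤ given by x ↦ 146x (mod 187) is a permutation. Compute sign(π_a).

-1

Start at x=114: 114 → 1 → 146 → 185 → 82 → 4 → 23 → … (one orbit).
6 cycles of lengths [80, 80, 16, 5, 5, 1].
Σ(ℓ_i−1) = 187−6 = 181; sign = (−1)^181 = -1.
Check: (146/187) = -1 by Zolotarev.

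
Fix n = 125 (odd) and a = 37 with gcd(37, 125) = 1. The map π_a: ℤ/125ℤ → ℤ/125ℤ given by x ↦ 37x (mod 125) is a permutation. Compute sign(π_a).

Trace 24: π^k(24) = [24, 13, 106, 47, 114, 93, 66] for k=0..6.
Cycle lengths of π_37 on ℤ/125ℤ: [100, 20, 4, 1]; 4 cycles in total.
125 − 4 = 121 transpositions; sign(π) = (−1)^121 = -1.
The Jacobi symbol (37|125) = -1 (Zolotarev) agrees.

-1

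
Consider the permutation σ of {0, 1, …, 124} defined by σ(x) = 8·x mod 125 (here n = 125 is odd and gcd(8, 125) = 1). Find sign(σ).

-1

Start at x=98: 98 → 34 → 22 → 51 → 33 → 14 → 112 → … (one orbit).
Cycle type of π: 100 + 20 + 4 + 1; total 4 cycles.
125 − 4 = 121 transpositions; sign(π) = (−1)^121 = -1.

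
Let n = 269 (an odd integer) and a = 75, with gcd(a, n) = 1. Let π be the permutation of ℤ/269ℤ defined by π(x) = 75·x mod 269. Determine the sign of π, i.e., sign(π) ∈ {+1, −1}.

Start at x=82: 82 → 232 → 184 → 81 → 157 → 208 → 267 → … (one orbit).
Cycle type of π: 268 + 1; total 2 cycles.
269 − 2 = 267 transpositions; sign(π) = (−1)^267 = -1.
Zolotarev: (75|269) = -1, matching the cycle-count sign.

-1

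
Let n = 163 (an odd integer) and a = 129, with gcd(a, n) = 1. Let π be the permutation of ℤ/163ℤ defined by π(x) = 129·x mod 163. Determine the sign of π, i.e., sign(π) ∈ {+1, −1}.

Orbit of 56 under x↦129x: [56, 52, 25, 128, 49, 127, 83]… (length divides ord_163(129)).
Cycle lengths of π_129 on ℤ/163ℤ: [162, 1]; 2 cycles in total.
163 − 2 = 161 transpositions; sign(π) = (−1)^161 = -1.
Check: (129/163) = -1 by Zolotarev.

-1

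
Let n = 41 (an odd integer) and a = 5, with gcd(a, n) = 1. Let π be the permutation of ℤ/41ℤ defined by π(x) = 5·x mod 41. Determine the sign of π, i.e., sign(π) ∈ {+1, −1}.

+1

Orbit of 36 under x↦5x: [36, 16, 39, 31, 32, 37, 21]… (length divides ord_41(5)).
Decompose π into cycles: lengths [20, 20, 1] (3 cycles, including the fixed point 0).
sign(π) = (−1)^{n − #cycles} = (−1)^{41−3} = (−1)^38 = +1.
Check: (5/41) = +1 by Zolotarev.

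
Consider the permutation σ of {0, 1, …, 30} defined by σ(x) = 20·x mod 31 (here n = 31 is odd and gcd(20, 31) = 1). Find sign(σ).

+1

Trace 28: π^k(28) = [28, 2, 9, 25, 4, 18, 19] for k=0..6.
Decompose π into cycles: lengths [15, 15, 1] (3 cycles, including the fixed point 0).
n − c = 31 − 3 = 28; sign = (−1)^28 = +1.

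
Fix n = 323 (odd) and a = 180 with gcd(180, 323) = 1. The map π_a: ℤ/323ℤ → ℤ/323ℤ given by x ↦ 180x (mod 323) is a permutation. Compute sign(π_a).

Orbit of 23 under x↦180x: [23, 264, 39, 237, 24, 121, 139]… (length divides ord_323(180)).
π_180 has 6 disjoint cycles with lengths [144, 144, 16, 9, 9, 1] on {0,…,322}.
n − c = 323 − 6 = 317; sign = (−1)^317 = -1.
Check: (180/323) = -1 by Zolotarev.

-1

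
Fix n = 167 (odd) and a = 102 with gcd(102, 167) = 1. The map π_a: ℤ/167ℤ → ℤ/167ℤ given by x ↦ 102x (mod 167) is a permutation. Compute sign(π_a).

Trace 101: π^k(101) = [101, 115, 40, 72, 163, 93, 134] for k=0..6.
Decompose π into cycles: lengths [166, 1] (2 cycles, including the fixed point 0).
167 − 2 = 165 transpositions; sign(π) = (−1)^165 = -1.
Via Zolotarev, sign(π_{102}) = (102|167) = -1.

-1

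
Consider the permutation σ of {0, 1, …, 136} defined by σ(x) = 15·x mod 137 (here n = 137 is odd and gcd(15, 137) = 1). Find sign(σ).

Orbit of 78 under x↦15x: [78, 74, 14, 73, 136, 122, 49]… (length divides ord_137(15)).
Cycle lengths of π_15 on ℤ/137ℤ: [34, 34, 34, 34, 1]; 5 cycles in total.
sign(π) = (−1)^{n − #cycles} = (−1)^{137−5} = (−1)^132 = +1.
(15|137)_J = +1 (Zolotarev's lemma cross-check).

+1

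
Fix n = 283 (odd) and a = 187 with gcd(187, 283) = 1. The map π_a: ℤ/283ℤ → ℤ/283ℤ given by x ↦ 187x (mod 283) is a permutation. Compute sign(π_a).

-1

Trace 61: π^k(61) = [61, 87, 138, 53, 6, 273, 111] for k=0..6.
Cycle lengths of π_187 on ℤ/283ℤ: [282, 1]; 2 cycles in total.
283 − 2 = 281 transpositions; sign(π) = (−1)^281 = -1.
Check: (187/283) = -1 by Zolotarev.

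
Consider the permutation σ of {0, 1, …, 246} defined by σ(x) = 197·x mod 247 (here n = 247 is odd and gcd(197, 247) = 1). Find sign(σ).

-1

Start at x=30: 30 → 229 → 159 → 201 → 77 → 102 → 87 → … (one orbit).
Decompose π into cycles: lengths [12, 12, 12, 12, 12, 12, 12, 12, 12, 12, 12, 12, 12, 12, 12, 12, 12, 12, 12, 3, 3, 3, 3, 3, 3, 1] (26 cycles, including the fixed point 0).
26 cycles on 247: each ℓ→(−1)^(ℓ−1), product (−1)^221 = -1.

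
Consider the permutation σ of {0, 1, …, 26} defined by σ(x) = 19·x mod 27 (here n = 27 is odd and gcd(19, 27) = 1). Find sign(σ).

Orbit of 19 under x↦19x: [19, 10, 1]… (length divides ord_27(19)).
Decompose π into cycles: lengths [3, 3, 3, 3, 3, 3, 1, 1, 1, 1, 1, 1, 1, 1, 1] (15 cycles, including the fixed point 0).
15 cycles on 27: each ℓ→(−1)^(ℓ−1), product (−1)^12 = +1.
Check: (19/27) = +1 by Zolotarev.

+1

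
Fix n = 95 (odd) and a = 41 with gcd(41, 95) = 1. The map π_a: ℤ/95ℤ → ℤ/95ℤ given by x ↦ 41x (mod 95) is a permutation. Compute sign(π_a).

-1

Start at x=6: 6 → 56 → 16 → 86 → 11 → 71 → 61 → … (one orbit).
Cycle type of π: 18×5 + 1×5; total 10 cycles.
10 cycles on 95: each ℓ→(−1)^(ℓ−1), product (−1)^85 = -1.
Zolotarev: (41|95) = -1, matching the cycle-count sign.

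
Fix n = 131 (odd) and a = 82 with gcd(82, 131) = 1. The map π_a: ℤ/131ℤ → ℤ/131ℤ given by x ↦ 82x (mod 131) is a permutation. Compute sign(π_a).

-1

Orbit of 89 under x↦82x: [89, 93, 28, 69, 25, 85, 27]… (length divides ord_131(82)).
Cycle type of π: 130 + 1; total 2 cycles.
n − c = 131 − 2 = 129; sign = (−1)^129 = -1.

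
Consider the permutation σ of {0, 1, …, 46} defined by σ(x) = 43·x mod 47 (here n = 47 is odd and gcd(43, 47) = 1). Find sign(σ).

Start at x=18: 18 → 22 → 6 → 23 → 2 → 39 → 32 → … (one orbit).
Cycle lengths of π_43 on ℤ/47ℤ: [46, 1]; 2 cycles in total.
47 − 2 = 45 transpositions; sign(π) = (−1)^45 = -1.

-1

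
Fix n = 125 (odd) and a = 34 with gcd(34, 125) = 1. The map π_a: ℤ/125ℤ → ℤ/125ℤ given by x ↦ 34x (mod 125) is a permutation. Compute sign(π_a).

Trace 56: π^k(56) = [56, 29, 111, 24, 66, 119, 46] for k=0..6.
The orbit structure of x ↦ 34x mod 125: 7 orbits of sizes [50, 50, 10, 10, 2, 2, 1].
Σ(ℓ_i−1) = 125−7 = 118; sign = (−1)^118 = +1.
Check: (34/125) = +1 by Zolotarev.

+1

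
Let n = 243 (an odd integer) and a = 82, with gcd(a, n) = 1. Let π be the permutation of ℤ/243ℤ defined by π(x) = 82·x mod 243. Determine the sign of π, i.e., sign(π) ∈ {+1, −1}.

+1

Trace 163: π^k(163) = [163, 1, 82] for k=0..2.
Decompose π into cycles: lengths [3, 3, 3, 3, 3, 3, 3, 3, 3, 3, 3, 3, 3, 3, 3, 3, 3, 3, 3, 3, 3, 3, 3, 3, 3, 3, 3, 3, 3, 3, 3, 3, 3, 3, 3, 3, 3, 3, 3, 3, 3, 3, 3, 3, 3, 3, 3, 3, 3, 3, 3, 3, 3, 3, 1, 1, 1, 1, 1, 1, 1, 1, 1, 1, 1, 1, 1, 1, 1, 1, 1, 1, 1, 1, 1, 1, 1, 1, 1, 1, 1, 1, 1, 1, 1, 1, 1, 1, 1, 1, 1, 1, 1, 1, 1, 1, 1, 1, 1, 1, 1, 1, 1, 1, 1, 1, 1, 1, 1, 1, 1, 1, 1, 1, 1, 1, 1, 1, 1, 1, 1, 1, 1, 1, 1, 1, 1, 1, 1, 1, 1, 1, 1, 1, 1] (135 cycles, including the fixed point 0).
n − c = 243 − 135 = 108; sign = (−1)^108 = +1.
The Jacobi symbol (82|243) = +1 (Zolotarev) agrees.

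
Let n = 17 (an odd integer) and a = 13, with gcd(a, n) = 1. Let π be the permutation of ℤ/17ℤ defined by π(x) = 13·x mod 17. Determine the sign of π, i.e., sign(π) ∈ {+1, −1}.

Orbit of 16 under x↦13x: [16, 4, 1, 13]… (length divides ord_17(13)).
5 cycles of lengths [4, 4, 4, 4, 1].
With 5 cycles on 17 points, sign = (−1)^{17−5} = +1.

+1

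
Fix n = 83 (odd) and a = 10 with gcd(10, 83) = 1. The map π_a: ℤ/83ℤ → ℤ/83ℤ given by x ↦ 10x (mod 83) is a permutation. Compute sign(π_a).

+1

Start at x=77: 77 → 23 → 64 → 59 → 9 → 7 → 70 → … (one orbit).
The orbit structure of x ↦ 10x mod 83: 3 orbits of sizes [41, 41, 1].
83 − 3 = 80 transpositions; sign(π) = (−1)^80 = +1.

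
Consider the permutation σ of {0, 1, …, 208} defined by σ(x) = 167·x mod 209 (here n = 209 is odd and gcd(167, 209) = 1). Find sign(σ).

+1

Start at x=2: 2 → 125 → 184 → 5 → 208 → 42 → 117 → … (one orbit).
Cycle type of π: 90×2 + 18 + 10 + 1; total 5 cycles.
With 5 cycles on 209 points, sign = (−1)^{209−5} = +1.
The Jacobi symbol (167|209) = +1 (Zolotarev) agrees.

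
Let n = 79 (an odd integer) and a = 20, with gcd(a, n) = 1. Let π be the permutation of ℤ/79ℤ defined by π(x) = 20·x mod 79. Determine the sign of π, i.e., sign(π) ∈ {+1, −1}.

+1

Start at x=2: 2 → 40 → 10 → 42 → 50 → 52 → 13 → … (one orbit).
The orbit structure of x ↦ 20x mod 79: 3 orbits of sizes [39, 39, 1].
3 cycles on 79: each ℓ→(−1)^(ℓ−1), product (−1)^76 = +1.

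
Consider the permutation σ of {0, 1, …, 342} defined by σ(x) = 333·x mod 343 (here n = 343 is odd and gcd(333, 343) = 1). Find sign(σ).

Start at x=71: 71 → 319 → 240 → 1 → 333 → 100 → 29 → … (one orbit).
Cycle lengths of π_333 on ℤ/343ℤ: [147, 147, 21, 21, 3, 3, 1]; 7 cycles in total.
n − c = 343 − 7 = 336; sign = (−1)^336 = +1.

+1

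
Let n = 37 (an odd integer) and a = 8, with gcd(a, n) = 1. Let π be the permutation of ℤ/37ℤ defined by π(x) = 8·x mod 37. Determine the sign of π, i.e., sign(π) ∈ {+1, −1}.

-1

Start at x=26: 26 → 23 → 36 → 29 → 10 → 6 → 11 → … (one orbit).
4 cycles of lengths [12, 12, 12, 1].
With 4 cycles on 37 points, sign = (−1)^{37−4} = -1.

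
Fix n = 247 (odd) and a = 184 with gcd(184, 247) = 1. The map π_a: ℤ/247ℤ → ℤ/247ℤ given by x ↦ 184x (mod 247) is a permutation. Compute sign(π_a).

+1

Start at x=97: 97 → 64 → 167 → 100 → 122 → 218 → 98 → … (one orbit).
The orbit structure of x ↦ 184x mod 247: 9 orbits of sizes [36, 36, 36, 36, 36, 36, 18, 12, 1].
9 cycles on 247: each ℓ→(−1)^(ℓ−1), product (−1)^238 = +1.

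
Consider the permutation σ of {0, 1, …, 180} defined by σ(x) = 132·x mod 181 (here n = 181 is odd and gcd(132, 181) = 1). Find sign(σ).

+1

Trace 1: π^k(1) = [1, 132, 48] for k=0..2.
Cycle lengths of π_132 on ℤ/181ℤ: [3, 3, 3, 3, 3, 3, 3, 3, 3, 3, 3, 3, 3, 3, 3, 3, 3, 3, 3, 3, 3, 3, 3, 3, 3, 3, 3, 3, 3, 3, 3, 3, 3, 3, 3, 3, 3, 3, 3, 3, 3, 3, 3, 3, 3, 3, 3, 3, 3, 3, 3, 3, 3, 3, 3, 3, 3, 3, 3, 3, 1]; 61 cycles in total.
61 cycles on 181: each ℓ→(−1)^(ℓ−1), product (−1)^120 = +1.
Via Zolotarev, sign(π_{132}) = (132|181) = +1.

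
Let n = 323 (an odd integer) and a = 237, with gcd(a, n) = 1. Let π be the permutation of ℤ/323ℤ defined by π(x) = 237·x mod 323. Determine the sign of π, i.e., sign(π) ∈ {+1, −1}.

Start at x=271: 271 → 273 → 101 → 35 → 220 → 137 → 169 → … (one orbit).
27 cycles of lengths [18, 18, 18, 18, 18, 18, 18, 18, 18, 18, 18, 18, 18, 18, 18, 18, 9, 9, 2, 2, 2, 2, 2, 2, 2, 2, 1].
With 27 cycles on 323 points, sign = (−1)^{323−27} = +1.
Via Zolotarev, sign(π_{237}) = (237|323) = +1.

+1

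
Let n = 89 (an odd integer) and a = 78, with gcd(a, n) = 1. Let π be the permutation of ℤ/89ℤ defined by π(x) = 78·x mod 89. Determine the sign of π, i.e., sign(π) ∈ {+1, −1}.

+1

Trace 64: π^k(64) = [64, 8, 1, 78, 32, 4, 45] for k=0..6.
Cycle lengths of π_78 on ℤ/89ℤ: [11, 11, 11, 11, 11, 11, 11, 11, 1]; 9 cycles in total.
With 9 cycles on 89 points, sign = (−1)^{89−9} = +1.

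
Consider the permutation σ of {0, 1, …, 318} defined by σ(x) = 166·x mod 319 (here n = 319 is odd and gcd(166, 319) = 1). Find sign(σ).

-1

Orbit of 199 under x↦166x: [199, 177, 34, 221, 1, 166, 122]… (length divides ord_319(166)).
Cycle type of π: 28×11 + 1×11; total 22 cycles.
22 cycles on 319: each ℓ→(−1)^(ℓ−1), product (−1)^297 = -1.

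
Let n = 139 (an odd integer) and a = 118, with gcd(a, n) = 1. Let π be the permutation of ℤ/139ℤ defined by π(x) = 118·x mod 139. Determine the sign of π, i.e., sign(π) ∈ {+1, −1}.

+1

Trace 36: π^k(36) = [36, 78, 30, 65, 25, 31, 44] for k=0..6.
Decompose π into cycles: lengths [69, 69, 1] (3 cycles, including the fixed point 0).
With 3 cycles on 139 points, sign = (−1)^{139−3} = +1.
Via Zolotarev, sign(π_{118}) = (118|139) = +1.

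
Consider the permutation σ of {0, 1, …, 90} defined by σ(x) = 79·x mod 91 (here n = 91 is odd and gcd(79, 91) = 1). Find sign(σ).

+1

Orbit of 1 under x↦79x: [1, 79, 53]… (length divides ord_91(79)).
Cycle type of π: 3×26 + 1×13; total 39 cycles.
n − c = 91 − 39 = 52; sign = (−1)^52 = +1.
The Jacobi symbol (79|91) = +1 (Zolotarev) agrees.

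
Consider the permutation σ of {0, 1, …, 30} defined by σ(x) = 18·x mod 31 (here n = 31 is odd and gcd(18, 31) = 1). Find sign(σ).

+1

Start at x=7: 7 → 2 → 5 → 28 → 8 → 20 → 19 → … (one orbit).
The orbit structure of x ↦ 18x mod 31: 3 orbits of sizes [15, 15, 1].
With 3 cycles on 31 points, sign = (−1)^{31−3} = +1.
Zolotarev: (18|31) = +1, matching the cycle-count sign.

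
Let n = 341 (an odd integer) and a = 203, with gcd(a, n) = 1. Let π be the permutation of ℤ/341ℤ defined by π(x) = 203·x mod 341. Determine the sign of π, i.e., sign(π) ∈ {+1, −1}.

Trace 306: π^k(306) = [306, 56, 115, 157, 158, 20, 309] for k=0..6.
Cycle type of π: 30×11 + 5×2 + 1; total 14 cycles.
Σ(ℓ_i−1) = 341−14 = 327; sign = (−1)^327 = -1.
The Jacobi symbol (203|341) = -1 (Zolotarev) agrees.

-1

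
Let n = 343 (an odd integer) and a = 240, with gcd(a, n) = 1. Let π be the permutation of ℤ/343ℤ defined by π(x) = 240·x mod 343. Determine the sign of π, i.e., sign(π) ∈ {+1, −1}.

+1

Orbit of 274 under x↦240x: [274, 247, 284, 246, 44, 270, 316]… (length divides ord_343(240)).
Cycle lengths of π_240 on ℤ/343ℤ: [147, 147, 21, 21, 3, 3, 1]; 7 cycles in total.
n − c = 343 − 7 = 336; sign = (−1)^336 = +1.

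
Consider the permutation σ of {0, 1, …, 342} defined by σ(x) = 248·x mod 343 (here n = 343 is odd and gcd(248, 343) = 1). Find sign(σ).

-1

Trace 37: π^k(37) = [37, 258, 186, 166, 8, 269, 170] for k=0..6.
Cycle lengths of π_248 on ℤ/343ℤ: [294, 42, 6, 1]; 4 cycles in total.
n − c = 343 − 4 = 339; sign = (−1)^339 = -1.
(248|343)_J = -1 (Zolotarev's lemma cross-check).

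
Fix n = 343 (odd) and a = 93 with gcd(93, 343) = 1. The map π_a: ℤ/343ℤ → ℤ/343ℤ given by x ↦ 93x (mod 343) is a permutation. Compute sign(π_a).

Start at x=302: 302 → 303 → 53 → 127 → 149 → 137 → 50 → … (one orbit).
Decompose π into cycles: lengths [147, 147, 21, 21, 3, 3, 1] (7 cycles, including the fixed point 0).
sign(π) = (−1)^{n − #cycles} = (−1)^{343−7} = (−1)^336 = +1.

+1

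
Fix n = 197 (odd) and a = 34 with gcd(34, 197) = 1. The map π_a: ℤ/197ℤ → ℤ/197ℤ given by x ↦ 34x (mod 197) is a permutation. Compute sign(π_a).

Start at x=132: 132 → 154 → 114 → 133 → 188 → 88 → 37 → … (one orbit).
Cycle type of π: 49×4 + 1; total 5 cycles.
sign(π) = (−1)^{n − #cycles} = (−1)^{197−5} = (−1)^192 = +1.
Check: (34/197) = +1 by Zolotarev.

+1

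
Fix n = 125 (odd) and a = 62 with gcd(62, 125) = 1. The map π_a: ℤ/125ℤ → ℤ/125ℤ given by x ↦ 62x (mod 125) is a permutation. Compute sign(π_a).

Orbit of 57 under x↦62x: [57, 34, 108, 71, 27, 49, 38]… (length divides ord_125(62)).
Cycle lengths of π_62 on ℤ/125ℤ: [100, 20, 4, 1]; 4 cycles in total.
n − c = 125 − 4 = 121; sign = (−1)^121 = -1.
Via Zolotarev, sign(π_{62}) = (62|125) = -1.

-1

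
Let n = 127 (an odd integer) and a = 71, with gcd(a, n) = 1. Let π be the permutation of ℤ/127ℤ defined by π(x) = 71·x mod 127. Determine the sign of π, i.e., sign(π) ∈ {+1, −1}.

Orbit of 107 under x↦71x: [107, 104, 18, 8, 60, 69, 73]… (length divides ord_127(71)).
3 cycles of lengths [63, 63, 1].
127 − 3 = 124 transpositions; sign(π) = (−1)^124 = +1.

+1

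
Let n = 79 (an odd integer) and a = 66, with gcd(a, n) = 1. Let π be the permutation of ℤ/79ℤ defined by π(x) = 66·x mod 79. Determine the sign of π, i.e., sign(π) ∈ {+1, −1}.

Trace 70: π^k(70) = [70, 38, 59, 23, 17, 16, 29] for k=0..6.
The orbit structure of x ↦ 66x mod 79: 2 orbits of sizes [78, 1].
2 cycles on 79: each ℓ→(−1)^(ℓ−1), product (−1)^77 = -1.
Check: (66/79) = -1 by Zolotarev.

-1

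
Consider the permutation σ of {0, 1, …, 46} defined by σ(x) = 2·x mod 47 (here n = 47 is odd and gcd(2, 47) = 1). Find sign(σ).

Orbit of 24 under x↦2x: [24, 1, 2, 4, 8, 16, 32]… (length divides ord_47(2)).
Cycle lengths of π_2 on ℤ/47ℤ: [23, 23, 1]; 3 cycles in total.
Σ(ℓ_i−1) = 47−3 = 44; sign = (−1)^44 = +1.

+1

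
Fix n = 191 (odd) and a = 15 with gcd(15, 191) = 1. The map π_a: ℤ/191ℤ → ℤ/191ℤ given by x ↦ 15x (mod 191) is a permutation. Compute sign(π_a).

+1

Start at x=147: 147 → 104 → 32 → 98 → 133 → 85 → 129 → … (one orbit).
Cycle type of π: 95×2 + 1; total 3 cycles.
With 3 cycles on 191 points, sign = (−1)^{191−3} = +1.
The Jacobi symbol (15|191) = +1 (Zolotarev) agrees.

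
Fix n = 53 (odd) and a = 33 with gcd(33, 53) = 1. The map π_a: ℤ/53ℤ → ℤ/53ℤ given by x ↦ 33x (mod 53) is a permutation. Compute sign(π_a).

-1

Trace 34: π^k(34) = [34, 9, 32, 49, 27, 43, 41] for k=0..6.
π_33 has 2 disjoint cycles with lengths [52, 1] on {0,…,52}.
sign(π) = (−1)^{n − #cycles} = (−1)^{53−2} = (−1)^51 = -1.
Check: (33/53) = -1 by Zolotarev.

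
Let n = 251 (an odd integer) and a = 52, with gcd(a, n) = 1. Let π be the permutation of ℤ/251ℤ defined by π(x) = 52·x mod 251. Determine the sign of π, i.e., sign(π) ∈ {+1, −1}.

Start at x=135: 135 → 243 → 86 → 205 → 118 → 112 → 51 → … (one orbit).
Cycle type of π: 125×2 + 1; total 3 cycles.
3 cycles on 251: each ℓ→(−1)^(ℓ−1), product (−1)^248 = +1.

+1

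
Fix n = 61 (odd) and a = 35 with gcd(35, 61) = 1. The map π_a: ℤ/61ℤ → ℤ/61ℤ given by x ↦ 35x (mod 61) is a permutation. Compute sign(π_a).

Trace 10: π^k(10) = [10, 45, 50, 42, 6, 27, 30] for k=0..6.
Decompose π into cycles: lengths [60, 1] (2 cycles, including the fixed point 0).
n − c = 61 − 2 = 59; sign = (−1)^59 = -1.

-1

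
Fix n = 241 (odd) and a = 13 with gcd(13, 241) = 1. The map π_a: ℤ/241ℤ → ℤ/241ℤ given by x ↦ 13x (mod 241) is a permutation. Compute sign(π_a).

-1

Orbit of 205 under x↦13x: [205, 14, 182, 197, 151, 35, 214]… (length divides ord_241(13)).
π_13 has 2 disjoint cycles with lengths [240, 1] on {0,…,240}.
n − c = 241 − 2 = 239; sign = (−1)^239 = -1.
Via Zolotarev, sign(π_{13}) = (13|241) = -1.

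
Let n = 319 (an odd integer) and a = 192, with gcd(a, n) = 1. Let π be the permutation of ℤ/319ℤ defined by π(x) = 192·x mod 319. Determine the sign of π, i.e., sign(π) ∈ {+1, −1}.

Orbit of 16 under x↦192x: [16, 201, 312, 251, 23, 269, 289]… (length divides ord_319(192)).
Cycle lengths of π_192 on ℤ/319ℤ: [140, 140, 28, 5, 5, 1]; 6 cycles in total.
n − c = 319 − 6 = 313; sign = (−1)^313 = -1.

-1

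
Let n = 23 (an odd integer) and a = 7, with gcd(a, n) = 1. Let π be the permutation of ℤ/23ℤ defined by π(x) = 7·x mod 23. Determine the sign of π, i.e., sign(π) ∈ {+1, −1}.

Start at x=14: 14 → 6 → 19 → 18 → 11 → 8 → 10 → … (one orbit).
The orbit structure of x ↦ 7x mod 23: 2 orbits of sizes [22, 1].
23 − 2 = 21 transpositions; sign(π) = (−1)^21 = -1.
Check: (7/23) = -1 by Zolotarev.

-1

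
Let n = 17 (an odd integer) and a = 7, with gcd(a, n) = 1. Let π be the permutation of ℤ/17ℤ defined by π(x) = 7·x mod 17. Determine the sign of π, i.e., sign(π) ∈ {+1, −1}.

-1

Orbit of 15 under x↦7x: [15, 3, 4, 11, 9, 12, 16]… (length divides ord_17(7)).
π_7 has 2 disjoint cycles with lengths [16, 1] on {0,…,16}.
sign(π) = (−1)^{n − #cycles} = (−1)^{17−2} = (−1)^15 = -1.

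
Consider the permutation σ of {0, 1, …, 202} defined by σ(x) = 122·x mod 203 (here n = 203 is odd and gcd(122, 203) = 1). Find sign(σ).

-1

Orbit of 80 under x↦122x: [80, 16, 125, 25, 5, 1, 122]… (length divides ord_203(122)).
Cycle lengths of π_122 on ℤ/203ℤ: [42, 42, 42, 42, 14, 14, 6, 1]; 8 cycles in total.
sign(π) = (−1)^{n − #cycles} = (−1)^{203−8} = (−1)^195 = -1.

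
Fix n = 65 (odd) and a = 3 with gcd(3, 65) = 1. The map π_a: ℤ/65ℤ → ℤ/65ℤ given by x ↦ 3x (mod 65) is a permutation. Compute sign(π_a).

Start at x=42: 42 → 61 → 53 → 29 → 22 → 1 → 3 → … (one orbit).
The orbit structure of x ↦ 3x mod 65: 10 orbits of sizes [12, 12, 12, 12, 4, 3, 3, 3, 3, 1].
sign(π) = (−1)^{n − #cycles} = (−1)^{65−10} = (−1)^55 = -1.
Via Zolotarev, sign(π_{3}) = (3|65) = -1.

-1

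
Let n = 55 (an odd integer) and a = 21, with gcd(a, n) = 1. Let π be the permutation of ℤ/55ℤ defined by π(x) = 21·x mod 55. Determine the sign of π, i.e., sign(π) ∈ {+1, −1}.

Start at x=1: 1 → 21 → 1 (one orbit).
The orbit structure of x ↦ 21x mod 55: 30 orbits of sizes [2, 2, 2, 2, 2, 2, 2, 2, 2, 2, 2, 2, 2, 2, 2, 2, 2, 2, 2, 2, 2, 2, 2, 2, 2, 1, 1, 1, 1, 1].
sign(π) = (−1)^{n − #cycles} = (−1)^{55−30} = (−1)^25 = -1.
Via Zolotarev, sign(π_{21}) = (21|55) = -1.

-1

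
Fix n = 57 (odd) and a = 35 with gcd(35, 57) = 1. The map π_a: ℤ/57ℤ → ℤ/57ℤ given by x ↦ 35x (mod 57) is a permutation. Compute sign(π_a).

Orbit of 11 under x↦35x: [11, 43, 23, 7, 17, 25, 20]… (length divides ord_57(35)).
Cycle type of π: 18×2 + 9×2 + 2 + 1; total 6 cycles.
n − c = 57 − 6 = 51; sign = (−1)^51 = -1.
Check: (35/57) = -1 by Zolotarev.

-1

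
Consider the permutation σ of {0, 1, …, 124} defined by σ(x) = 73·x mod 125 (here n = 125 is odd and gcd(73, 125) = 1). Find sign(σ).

Start at x=34: 34 → 107 → 61 → 78 → 69 → 37 → 76 → … (one orbit).
4 cycles of lengths [100, 20, 4, 1].
n − c = 125 − 4 = 121; sign = (−1)^121 = -1.

-1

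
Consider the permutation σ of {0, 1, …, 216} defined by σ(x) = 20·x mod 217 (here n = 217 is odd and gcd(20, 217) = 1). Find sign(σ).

-1

Orbit of 188 under x↦20x: [188, 71, 118, 190, 111, 50, 132]… (length divides ord_217(20)).
Cycle type of π: 30×6 + 15×2 + 2×3 + 1; total 12 cycles.
217 − 12 = 205 transpositions; sign(π) = (−1)^205 = -1.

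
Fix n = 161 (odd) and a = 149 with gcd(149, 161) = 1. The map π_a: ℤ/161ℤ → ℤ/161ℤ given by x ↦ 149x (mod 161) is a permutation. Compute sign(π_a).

-1

Orbit of 51 under x↦149x: [51, 32, 99, 100, 88, 71, 114]… (length divides ord_161(149)).
Cycle lengths of π_149 on ℤ/161ℤ: [66, 66, 22, 3, 3, 1]; 6 cycles in total.
With 6 cycles on 161 points, sign = (−1)^{161−6} = -1.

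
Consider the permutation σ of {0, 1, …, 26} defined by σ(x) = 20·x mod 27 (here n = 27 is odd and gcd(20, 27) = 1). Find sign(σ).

-1

Start at x=1: 1 → 20 → 22 → 8 → 25 → 14 → 10 → … (one orbit).
The orbit structure of x ↦ 20x mod 27: 4 orbits of sizes [18, 6, 2, 1].
n − c = 27 − 4 = 23; sign = (−1)^23 = -1.
The Jacobi symbol (20|27) = -1 (Zolotarev) agrees.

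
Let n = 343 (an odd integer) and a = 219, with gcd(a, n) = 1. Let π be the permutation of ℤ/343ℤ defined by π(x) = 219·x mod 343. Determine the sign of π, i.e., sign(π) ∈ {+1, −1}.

+1

Orbit of 30 under x↦219x: [30, 53, 288, 303, 158, 302, 282]… (length divides ord_343(219)).
The orbit structure of x ↦ 219x mod 343: 7 orbits of sizes [147, 147, 21, 21, 3, 3, 1].
sign(π) = (−1)^{n − #cycles} = (−1)^{343−7} = (−1)^336 = +1.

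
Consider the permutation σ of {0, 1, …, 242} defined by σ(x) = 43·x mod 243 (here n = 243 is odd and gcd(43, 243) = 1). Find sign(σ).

Orbit of 61 under x↦43x: [61, 193, 37, 133, 130, 1, 43]… (length divides ord_243(43)).
Cycle lengths of π_43 on ℤ/243ℤ: [81, 81, 27, 27, 9, 9, 3, 3, 1, 1, 1]; 11 cycles in total.
Σ(ℓ_i−1) = 243−11 = 232; sign = (−1)^232 = +1.
Via Zolotarev, sign(π_{43}) = (43|243) = +1.

+1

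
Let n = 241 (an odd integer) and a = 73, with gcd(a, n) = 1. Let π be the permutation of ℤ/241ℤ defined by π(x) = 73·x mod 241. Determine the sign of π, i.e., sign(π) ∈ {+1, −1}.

Trace 101: π^k(101) = [101, 143, 76, 5, 124, 135, 215] for k=0..6.
Cycle lengths of π_73 on ℤ/241ℤ: [80, 80, 80, 1]; 4 cycles in total.
With 4 cycles on 241 points, sign = (−1)^{241−4} = -1.
Check: (73/241) = -1 by Zolotarev.

-1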